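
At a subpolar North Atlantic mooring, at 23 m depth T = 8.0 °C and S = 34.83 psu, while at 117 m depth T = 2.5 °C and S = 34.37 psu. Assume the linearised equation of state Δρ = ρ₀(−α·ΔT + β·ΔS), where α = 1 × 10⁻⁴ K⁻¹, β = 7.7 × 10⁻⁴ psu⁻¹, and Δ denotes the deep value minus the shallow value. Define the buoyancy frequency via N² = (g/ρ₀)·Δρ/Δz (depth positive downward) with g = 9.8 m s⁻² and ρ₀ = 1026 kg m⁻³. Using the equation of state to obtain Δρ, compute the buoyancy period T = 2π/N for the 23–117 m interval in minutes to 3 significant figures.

ΔT = -5.5 K, ΔS = -0.46 psu (deep − shallow).
Δρ/ρ₀ = −αΔT + βΔS = 5.50 × 10⁻⁴ − 3.542 × 10⁻⁴ = 1.958 × 10⁻⁴, so Δρ ≈ 0.2009 kg m⁻³.
N² = (g/ρ₀)·Δρ/Δz = g·(Δρ/ρ₀)/Δz = 9.8 × 1.958 × 10⁻⁴ / 94 = 2.0413 × 10⁻⁵ s⁻².
N = √(2.0413 × 10⁻⁵) = 4.5181 × 10⁻³ rad s⁻¹ → T = 2π/N = 1.3907 × 10³ s = 23.178 min ≈ 23.2 min.

23.2 min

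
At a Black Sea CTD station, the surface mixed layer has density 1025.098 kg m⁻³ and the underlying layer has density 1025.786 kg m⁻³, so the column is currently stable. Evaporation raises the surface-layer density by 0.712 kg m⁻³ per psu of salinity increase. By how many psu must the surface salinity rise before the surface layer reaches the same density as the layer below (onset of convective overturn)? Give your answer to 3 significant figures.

0.966 psu

Density deficit of the surface layer: 1025.786 − 1025.098 = 0.688 kg m⁻³.
Required change = 0.688 / 0.712 = 0.966 psu.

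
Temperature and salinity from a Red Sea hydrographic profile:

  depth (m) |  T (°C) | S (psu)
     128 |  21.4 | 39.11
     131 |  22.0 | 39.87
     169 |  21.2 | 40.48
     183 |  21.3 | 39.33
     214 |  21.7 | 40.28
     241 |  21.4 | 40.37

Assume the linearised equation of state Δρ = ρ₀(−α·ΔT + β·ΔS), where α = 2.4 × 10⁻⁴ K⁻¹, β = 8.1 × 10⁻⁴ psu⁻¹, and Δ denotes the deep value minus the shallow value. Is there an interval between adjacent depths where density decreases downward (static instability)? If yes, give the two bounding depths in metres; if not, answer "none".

Evaluate Δρ/ρ₀ = −αΔT + βΔS across each adjacent pair:
  128–131 m: −αΔT+βΔS = −(2.4 × 10⁻⁴)(+0.6)+(8.1 × 10⁻⁴)(+0.76) = 4.7 × 10⁻⁴ → stable
  131–169 m: −αΔT+βΔS = −(2.4 × 10⁻⁴)(-0.8)+(8.1 × 10⁻⁴)(+0.61) = 6.9 × 10⁻⁴ → stable
  169–183 m: −αΔT+βΔS = −(2.4 × 10⁻⁴)(+0.1)+(8.1 × 10⁻⁴)(-1.15) = -9.6 × 10⁻⁴ → UNSTABLE
  183–214 m: −αΔT+βΔS = −(2.4 × 10⁻⁴)(+0.4)+(8.1 × 10⁻⁴)(+0.95) = 6.7 × 10⁻⁴ → stable
  214–241 m: −αΔT+βΔS = −(2.4 × 10⁻⁴)(-0.3)+(8.1 × 10⁻⁴)(+0.09) = 1.4 × 10⁻⁴ → stable
The 169–183 m interval has Δρ < 0: lighter water underlies denser water.

169–183 m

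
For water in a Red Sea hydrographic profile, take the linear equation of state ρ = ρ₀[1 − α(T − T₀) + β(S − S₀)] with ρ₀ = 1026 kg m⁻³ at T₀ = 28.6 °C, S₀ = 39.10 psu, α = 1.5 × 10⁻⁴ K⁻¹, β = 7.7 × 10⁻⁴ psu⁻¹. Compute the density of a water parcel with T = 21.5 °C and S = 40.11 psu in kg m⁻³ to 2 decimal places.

1027.89 kg m⁻³

T − T₀ = -7.1 K, S − S₀ = +1.01 psu.
Bracket = 1 − α·(-7.1) + β·(+1.01) = 1 + (1.8427 × 10⁻³) = 1.0018427.
ρ = 1026 × 1.0018427 = 1027.89 kg m⁻³.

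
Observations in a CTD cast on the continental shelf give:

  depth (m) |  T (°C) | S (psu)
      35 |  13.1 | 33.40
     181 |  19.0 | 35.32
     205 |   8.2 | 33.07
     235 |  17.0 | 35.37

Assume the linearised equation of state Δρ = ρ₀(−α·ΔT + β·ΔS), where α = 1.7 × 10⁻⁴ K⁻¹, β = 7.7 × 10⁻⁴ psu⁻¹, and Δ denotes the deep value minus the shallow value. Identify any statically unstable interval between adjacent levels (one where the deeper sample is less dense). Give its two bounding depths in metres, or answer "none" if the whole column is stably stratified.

Evaluate Δρ/ρ₀ = −αΔT + βΔS across each adjacent pair:
  35–181 m: −αΔT+βΔS = −(1.7 × 10⁻⁴)(+5.9)+(7.7 × 10⁻⁴)(+1.92) = 4.8 × 10⁻⁴ → stable
  181–205 m: −αΔT+βΔS = −(1.7 × 10⁻⁴)(-10.8)+(7.7 × 10⁻⁴)(-2.25) = 1.0 × 10⁻⁴ → stable
  205–235 m: −αΔT+βΔS = −(1.7 × 10⁻⁴)(+8.8)+(7.7 × 10⁻⁴)(+2.30) = 2.7 × 10⁻⁴ → stable
Every interval has Δρ > 0: the column is stably stratified throughout.

none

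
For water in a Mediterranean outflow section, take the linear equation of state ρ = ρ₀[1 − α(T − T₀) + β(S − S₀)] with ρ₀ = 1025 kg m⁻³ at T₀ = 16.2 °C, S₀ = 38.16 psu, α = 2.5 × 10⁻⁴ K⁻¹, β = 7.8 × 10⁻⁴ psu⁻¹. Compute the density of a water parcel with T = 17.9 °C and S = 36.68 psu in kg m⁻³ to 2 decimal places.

1023.38 kg m⁻³

T − T₀ = +1.7 K, S − S₀ = -1.48 psu.
Bracket = 1 − α·(+1.7) + β·(-1.48) = 1 + (-1.5794 × 10⁻³) = 0.9984206.
ρ = 1025 × 0.9984206 = 1023.38 kg m⁻³.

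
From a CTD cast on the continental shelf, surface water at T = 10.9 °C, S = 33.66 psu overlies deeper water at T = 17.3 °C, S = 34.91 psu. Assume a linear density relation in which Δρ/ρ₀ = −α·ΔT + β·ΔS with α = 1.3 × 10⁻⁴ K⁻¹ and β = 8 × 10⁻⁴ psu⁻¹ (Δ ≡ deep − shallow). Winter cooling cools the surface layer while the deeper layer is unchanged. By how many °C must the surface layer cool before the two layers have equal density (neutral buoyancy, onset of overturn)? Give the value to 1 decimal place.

Neutral buoyancy requires Δρ = 0, i.e. −α(T_deep − T_surf′) + β(S_deep − S_surf) = 0.
T_surf′ = T_deep − (β/α)·ΔS = 17.3 − (8 × 10⁻⁴/1.3 × 10⁻⁴)·(+1.25) = 9.608 °C.
Cooling required: 10.9 − (9.608) = 1.292 °C.

1.3 °C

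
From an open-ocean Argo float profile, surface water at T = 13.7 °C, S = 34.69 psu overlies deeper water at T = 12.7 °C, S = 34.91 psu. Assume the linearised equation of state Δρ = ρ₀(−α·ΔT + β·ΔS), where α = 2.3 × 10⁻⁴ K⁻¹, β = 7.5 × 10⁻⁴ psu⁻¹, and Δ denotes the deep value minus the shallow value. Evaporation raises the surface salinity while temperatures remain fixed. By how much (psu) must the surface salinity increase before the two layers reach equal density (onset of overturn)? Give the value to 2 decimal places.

Neutral buoyancy requires −α(T_deep − T_surf) + β(S_deep − S_surf′) = 0.
S_surf′ = S_deep − (α/β)·ΔT = 34.91 − (2.3 × 10⁻⁴/7.5 × 10⁻⁴)·(-1.0) = 35.2167 psu.
Increase required: 35.2167 − 34.69 = 0.5267 psu.

0.53 psu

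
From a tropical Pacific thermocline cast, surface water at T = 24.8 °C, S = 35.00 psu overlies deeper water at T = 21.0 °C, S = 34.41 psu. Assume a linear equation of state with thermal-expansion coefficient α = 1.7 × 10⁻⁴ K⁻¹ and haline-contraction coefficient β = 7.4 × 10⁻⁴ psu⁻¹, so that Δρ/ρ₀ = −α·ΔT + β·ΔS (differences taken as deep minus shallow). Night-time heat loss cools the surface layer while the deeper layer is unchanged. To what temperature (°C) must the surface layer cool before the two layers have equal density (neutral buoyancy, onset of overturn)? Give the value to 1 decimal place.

23.6 °C

Neutral buoyancy requires Δρ = 0, i.e. −α(T_deep − T_surf′) + β(S_deep − S_surf) = 0.
T_surf′ = T_deep − (β/α)·ΔS = 21.0 − (7.4 × 10⁻⁴/1.7 × 10⁻⁴)·(-0.59) = 23.568 °C.
Cooling required: 24.8 − (23.568) = 1.232 °C.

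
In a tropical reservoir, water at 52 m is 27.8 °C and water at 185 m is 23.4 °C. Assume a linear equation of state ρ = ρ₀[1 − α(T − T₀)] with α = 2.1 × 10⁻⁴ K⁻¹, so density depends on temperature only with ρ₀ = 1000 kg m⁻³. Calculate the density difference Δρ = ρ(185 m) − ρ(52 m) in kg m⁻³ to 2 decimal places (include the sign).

+0.92 kg m⁻³

ΔT = -4.4 K, Δρ/ρ₀ = −αΔT = 9.24 × 10⁻⁴.
Δρ = 1000 × (9.24 × 10⁻⁴) = +0.92 kg m⁻³.
Positive Δρ: denser below, stable.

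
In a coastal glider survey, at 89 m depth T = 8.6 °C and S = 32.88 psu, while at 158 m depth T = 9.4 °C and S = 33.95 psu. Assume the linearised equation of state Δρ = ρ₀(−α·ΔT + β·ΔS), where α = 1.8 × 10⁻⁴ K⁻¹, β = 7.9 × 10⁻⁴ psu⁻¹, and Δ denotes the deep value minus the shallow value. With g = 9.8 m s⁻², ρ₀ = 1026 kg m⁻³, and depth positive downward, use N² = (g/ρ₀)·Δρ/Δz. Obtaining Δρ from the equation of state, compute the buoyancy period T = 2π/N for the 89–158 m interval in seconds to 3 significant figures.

630 s

ΔT = +0.8 K, ΔS = +1.07 psu (deep − shallow).
Δρ/ρ₀ = −αΔT + βΔS = -1.44 × 10⁻⁴ + 8.453 × 10⁻⁴ = 7.013 × 10⁻⁴, so Δρ ≈ 0.7195 kg m⁻³.
N² = (g/ρ₀)·Δρ/Δz = g·(Δρ/ρ₀)/Δz = 9.8 × 7.013 × 10⁻⁴ / 69 = 9.9605 × 10⁻⁵ s⁻².
N = √(9.9605 × 10⁻⁵) = 9.9802 × 10⁻³ rad s⁻¹ → T = 2π/N = 629.57 s ≈ 630 s.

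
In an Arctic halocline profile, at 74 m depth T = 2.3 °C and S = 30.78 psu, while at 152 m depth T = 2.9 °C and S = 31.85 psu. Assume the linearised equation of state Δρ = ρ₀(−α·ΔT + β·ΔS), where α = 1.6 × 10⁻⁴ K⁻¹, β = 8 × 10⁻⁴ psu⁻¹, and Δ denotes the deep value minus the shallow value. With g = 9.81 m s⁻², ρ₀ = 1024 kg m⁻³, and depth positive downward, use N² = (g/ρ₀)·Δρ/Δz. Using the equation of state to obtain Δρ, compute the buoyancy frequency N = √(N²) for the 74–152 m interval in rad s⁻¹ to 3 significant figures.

9.78 × 10⁻³ rad s⁻¹

ΔT = +0.6 K, ΔS = +1.07 psu (deep − shallow).
Δρ/ρ₀ = −αΔT + βΔS = -9.60 × 10⁻⁵ + 8.56 × 10⁻⁴ = 7.60 × 10⁻⁴, so Δρ ≈ 0.7782 kg m⁻³.
N² = (g/ρ₀)·Δρ/Δz = g·(Δρ/ρ₀)/Δz = 9.81 × 7.60 × 10⁻⁴ / 78 = 9.5585 × 10⁻⁵ s⁻².
N = √(9.5585 × 10⁻⁵) = 9.7768 × 10⁻³ rad s⁻¹ ≈ 9.78 × 10⁻³ rad s⁻¹.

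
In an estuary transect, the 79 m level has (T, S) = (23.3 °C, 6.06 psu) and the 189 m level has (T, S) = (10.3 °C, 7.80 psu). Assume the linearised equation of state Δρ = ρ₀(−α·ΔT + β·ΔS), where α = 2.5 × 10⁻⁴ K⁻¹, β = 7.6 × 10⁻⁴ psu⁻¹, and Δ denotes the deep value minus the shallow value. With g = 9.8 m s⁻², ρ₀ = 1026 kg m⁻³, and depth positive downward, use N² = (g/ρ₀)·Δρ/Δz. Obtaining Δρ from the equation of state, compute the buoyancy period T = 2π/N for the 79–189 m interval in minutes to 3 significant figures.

5.19 min

ΔT = -13.0 K, ΔS = +1.74 psu (deep − shallow).
Δρ/ρ₀ = −αΔT + βΔS = 3.25 × 10⁻³ + 1.3224 × 10⁻³ = 4.5724 × 10⁻³, so Δρ ≈ 4.691 kg m⁻³.
N² = (g/ρ₀)·Δρ/Δz = g·(Δρ/ρ₀)/Δz = 9.8 × 4.5724 × 10⁻³ / 110 = 4.0736 × 10⁻⁴ s⁻².
N = √(4.0736 × 10⁻⁴) = 0.020183 rad s⁻¹ → T = 2π/N = 311.31 s = 5.1885 min ≈ 5.19 min.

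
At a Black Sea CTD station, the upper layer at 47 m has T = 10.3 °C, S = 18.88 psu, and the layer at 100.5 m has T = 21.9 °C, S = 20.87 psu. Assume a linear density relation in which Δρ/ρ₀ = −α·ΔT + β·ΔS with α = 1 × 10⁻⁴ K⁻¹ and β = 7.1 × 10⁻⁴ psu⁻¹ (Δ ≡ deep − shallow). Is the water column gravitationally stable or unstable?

ΔT = 21.9 − 10.3 = +11.6 K and ΔS = 20.87 − 18.88 = +1.99 psu (deep − shallow).
−αΔT = -1.16 × 10⁻³; βΔS = 1.4129 × 10⁻³; sum Δρ/ρ₀ = 2.529 × 10⁻⁴.
Δρ/ρ₀ > 0, so Δρ > 0: deeper water is denser → statically stable.

stable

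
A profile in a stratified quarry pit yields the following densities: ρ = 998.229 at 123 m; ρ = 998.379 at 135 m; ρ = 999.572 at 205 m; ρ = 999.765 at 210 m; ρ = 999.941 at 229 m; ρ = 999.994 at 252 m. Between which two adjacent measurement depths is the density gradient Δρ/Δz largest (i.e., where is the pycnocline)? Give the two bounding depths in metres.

205–210 m

Compute the density gradient over each adjacent pair:
  123–135 m: Δρ/Δz = 0.150/12 = 0.012 kg m⁻⁴
  135–205 m: Δρ/Δz = 1.193/70 = 0.017 kg m⁻⁴
  205–210 m: Δρ/Δz = 0.193/5 = 0.039 kg m⁻⁴
  210–229 m: Δρ/Δz = 0.176/19 = 9.3 × 10⁻³ kg m⁻⁴
  229–252 m: Δρ/Δz = 0.053/23 = 2.3 × 10⁻³ kg m⁻⁴
The largest gradient is in the 205–210 m interval — the pycnocline.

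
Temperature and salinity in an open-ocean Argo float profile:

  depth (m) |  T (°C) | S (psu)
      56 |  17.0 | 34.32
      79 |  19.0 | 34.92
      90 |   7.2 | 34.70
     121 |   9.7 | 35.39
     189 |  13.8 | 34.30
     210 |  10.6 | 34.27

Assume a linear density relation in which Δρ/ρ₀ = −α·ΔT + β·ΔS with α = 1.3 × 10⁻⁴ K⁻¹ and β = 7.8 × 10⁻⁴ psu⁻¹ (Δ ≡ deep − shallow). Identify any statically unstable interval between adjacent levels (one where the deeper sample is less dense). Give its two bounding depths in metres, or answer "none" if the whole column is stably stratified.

121–189 m

Evaluate Δρ/ρ₀ = −αΔT + βΔS across each adjacent pair:
  56–79 m: −αΔT+βΔS = −(1.3 × 10⁻⁴)(+2.0)+(7.8 × 10⁻⁴)(+0.60) = 2.1 × 10⁻⁴ → stable
  79–90 m: −αΔT+βΔS = −(1.3 × 10⁻⁴)(-11.8)+(7.8 × 10⁻⁴)(-0.22) = 1.4 × 10⁻³ → stable
  90–121 m: −αΔT+βΔS = −(1.3 × 10⁻⁴)(+2.5)+(7.8 × 10⁻⁴)(+0.69) = 2.1 × 10⁻⁴ → stable
  121–189 m: −αΔT+βΔS = −(1.3 × 10⁻⁴)(+4.1)+(7.8 × 10⁻⁴)(-1.09) = -1.4 × 10⁻³ → UNSTABLE
  189–210 m: −αΔT+βΔS = −(1.3 × 10⁻⁴)(-3.2)+(7.8 × 10⁻⁴)(-0.03) = 3.9 × 10⁻⁴ → stable
The 121–189 m interval has Δρ < 0: lighter water underlies denser water.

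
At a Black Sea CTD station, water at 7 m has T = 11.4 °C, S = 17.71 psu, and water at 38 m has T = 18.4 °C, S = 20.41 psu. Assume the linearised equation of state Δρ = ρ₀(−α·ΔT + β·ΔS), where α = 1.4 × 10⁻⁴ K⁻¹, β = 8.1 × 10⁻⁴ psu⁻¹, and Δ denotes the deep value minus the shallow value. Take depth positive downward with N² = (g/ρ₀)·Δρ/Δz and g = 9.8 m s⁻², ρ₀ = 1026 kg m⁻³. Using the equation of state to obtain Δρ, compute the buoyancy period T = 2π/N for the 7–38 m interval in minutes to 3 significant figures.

ΔT = +7.0 K, ΔS = +2.70 psu (deep − shallow).
Δρ/ρ₀ = −αΔT + βΔS = -9.80 × 10⁻⁴ + 2.187 × 10⁻³ = 1.207 × 10⁻³, so Δρ ≈ 1.238 kg m⁻³.
N² = (g/ρ₀)·Δρ/Δz = g·(Δρ/ρ₀)/Δz = 9.8 × 1.207 × 10⁻³ / 31 = 3.8157 × 10⁻⁴ s⁻².
N = √(3.8157 × 10⁻⁴) = 0.019534 rad s⁻¹ → T = 2π/N = 321.65 s = 5.3608 min ≈ 5.36 min.

5.36 min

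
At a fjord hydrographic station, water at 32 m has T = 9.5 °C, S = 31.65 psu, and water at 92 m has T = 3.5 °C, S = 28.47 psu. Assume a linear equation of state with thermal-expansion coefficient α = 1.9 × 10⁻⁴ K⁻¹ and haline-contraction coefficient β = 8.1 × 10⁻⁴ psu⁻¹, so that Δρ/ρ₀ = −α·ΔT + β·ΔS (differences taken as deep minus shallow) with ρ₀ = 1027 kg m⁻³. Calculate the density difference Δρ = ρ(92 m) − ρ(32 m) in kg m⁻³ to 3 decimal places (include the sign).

-1.475 kg m⁻³

ΔT = -6.0 K, ΔS = -3.18 psu (deep − shallow).
Δρ/ρ₀ = −(1.9 × 10⁻⁴)(-6.0) + (8.1 × 10⁻⁴)(-3.18) = -1.4358 × 10⁻³.
Δρ = 1027 × (-1.4358 × 10⁻³) = -1.475 kg m⁻³.
Negative Δρ: lighter below, statically unstable.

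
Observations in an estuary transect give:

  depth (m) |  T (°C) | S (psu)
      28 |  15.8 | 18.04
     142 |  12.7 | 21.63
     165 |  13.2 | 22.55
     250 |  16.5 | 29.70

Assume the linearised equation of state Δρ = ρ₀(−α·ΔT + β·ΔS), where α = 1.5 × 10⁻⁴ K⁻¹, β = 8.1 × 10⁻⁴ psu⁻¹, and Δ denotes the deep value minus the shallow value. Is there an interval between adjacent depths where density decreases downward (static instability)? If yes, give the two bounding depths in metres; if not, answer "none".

none

Evaluate Δρ/ρ₀ = −αΔT + βΔS across each adjacent pair:
  28–142 m: −αΔT+βΔS = −(1.5 × 10⁻⁴)(-3.1)+(8.1 × 10⁻⁴)(+3.59) = 3.4 × 10⁻³ → stable
  142–165 m: −αΔT+βΔS = −(1.5 × 10⁻⁴)(+0.5)+(8.1 × 10⁻⁴)(+0.92) = 6.7 × 10⁻⁴ → stable
  165–250 m: −αΔT+βΔS = −(1.5 × 10⁻⁴)(+3.3)+(8.1 × 10⁻⁴)(+7.15) = 5.3 × 10⁻³ → stable
Every interval has Δρ > 0: the column is stably stratified throughout.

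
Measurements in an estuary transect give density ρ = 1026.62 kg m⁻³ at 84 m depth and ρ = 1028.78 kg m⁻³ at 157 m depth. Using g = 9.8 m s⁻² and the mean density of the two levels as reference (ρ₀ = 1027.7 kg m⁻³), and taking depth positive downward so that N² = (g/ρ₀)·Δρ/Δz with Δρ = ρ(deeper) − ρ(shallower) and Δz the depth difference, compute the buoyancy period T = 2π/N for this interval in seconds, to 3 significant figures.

374 s

Δρ = 1028.78 − 1026.62 = 2.16 kg m⁻³ over Δz = 157 − 84 = 73 m.
N² = (9.8/1027.7) × (2.16/73) = 2.8216 × 10⁻⁴ s⁻².
N = √(2.8216 × 10⁻⁴) = 0.016798 rad s⁻¹, so T = 2π/N = 374.04 s ≈ 374 s.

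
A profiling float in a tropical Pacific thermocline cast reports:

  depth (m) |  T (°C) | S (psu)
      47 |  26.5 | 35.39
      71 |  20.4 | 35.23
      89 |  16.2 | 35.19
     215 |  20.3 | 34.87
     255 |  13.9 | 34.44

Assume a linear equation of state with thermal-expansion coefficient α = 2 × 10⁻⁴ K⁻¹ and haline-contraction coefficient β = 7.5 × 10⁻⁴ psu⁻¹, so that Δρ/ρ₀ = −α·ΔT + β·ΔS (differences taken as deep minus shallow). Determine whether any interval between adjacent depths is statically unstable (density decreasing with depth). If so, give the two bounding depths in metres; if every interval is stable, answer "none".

Evaluate Δρ/ρ₀ = −αΔT + βΔS across each adjacent pair:
  47–71 m: −αΔT+βΔS = −(2 × 10⁻⁴)(-6.1)+(7.5 × 10⁻⁴)(-0.16) = 1.1 × 10⁻³ → stable
  71–89 m: −αΔT+βΔS = −(2 × 10⁻⁴)(-4.2)+(7.5 × 10⁻⁴)(-0.04) = 8.1 × 10⁻⁴ → stable
  89–215 m: −αΔT+βΔS = −(2 × 10⁻⁴)(+4.1)+(7.5 × 10⁻⁴)(-0.32) = -1.1 × 10⁻³ → UNSTABLE
  215–255 m: −αΔT+βΔS = −(2 × 10⁻⁴)(-6.4)+(7.5 × 10⁻⁴)(-0.43) = 9.6 × 10⁻⁴ → stable
The 89–215 m interval has Δρ < 0: lighter water underlies denser water.

89–215 m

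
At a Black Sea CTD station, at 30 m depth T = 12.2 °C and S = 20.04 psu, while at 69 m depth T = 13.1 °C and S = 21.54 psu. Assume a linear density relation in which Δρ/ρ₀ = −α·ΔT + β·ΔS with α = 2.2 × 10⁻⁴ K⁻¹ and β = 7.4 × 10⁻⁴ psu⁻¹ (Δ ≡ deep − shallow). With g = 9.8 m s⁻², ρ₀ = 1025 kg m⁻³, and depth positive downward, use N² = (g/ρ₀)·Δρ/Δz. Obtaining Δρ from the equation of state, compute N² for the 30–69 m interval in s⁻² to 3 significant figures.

2.29 × 10⁻⁴ s⁻²

ΔT = +0.9 K, ΔS = +1.50 psu (deep − shallow).
Δρ/ρ₀ = −αΔT + βΔS = -1.98 × 10⁻⁴ + 1.11 × 10⁻³ = 9.12 × 10⁻⁴, so Δρ ≈ 0.9348 kg m⁻³.
N² = (g/ρ₀)·Δρ/Δz = g·(Δρ/ρ₀)/Δz = 9.8 × 9.12 × 10⁻⁴ / 39 = 2.2917 × 10⁻⁴ s⁻² ≈ 2.29 × 10⁻⁴ s⁻².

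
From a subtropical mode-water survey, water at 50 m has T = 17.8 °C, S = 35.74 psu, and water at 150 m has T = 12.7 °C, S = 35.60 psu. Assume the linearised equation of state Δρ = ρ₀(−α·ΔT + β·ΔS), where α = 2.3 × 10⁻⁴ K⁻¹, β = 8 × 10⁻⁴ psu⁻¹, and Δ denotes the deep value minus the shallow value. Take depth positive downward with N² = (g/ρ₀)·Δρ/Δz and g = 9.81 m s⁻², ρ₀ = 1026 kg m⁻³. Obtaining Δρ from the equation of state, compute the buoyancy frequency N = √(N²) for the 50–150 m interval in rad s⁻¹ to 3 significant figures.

0.0102 rad s⁻¹

ΔT = -5.1 K, ΔS = -0.14 psu (deep − shallow).
Δρ/ρ₀ = −αΔT + βΔS = 1.173 × 10⁻³ − 1.12 × 10⁻⁴ = 1.061 × 10⁻³, so Δρ ≈ 1.089 kg m⁻³.
N² = (g/ρ₀)·Δρ/Δz = g·(Δρ/ρ₀)/Δz = 9.81 × 1.061 × 10⁻³ / 100 = 1.0408 × 10⁻⁴ s⁻².
N = √(1.0408 × 10⁻⁴) = 0.010202 rad s⁻¹ ≈ 0.0102 rad s⁻¹.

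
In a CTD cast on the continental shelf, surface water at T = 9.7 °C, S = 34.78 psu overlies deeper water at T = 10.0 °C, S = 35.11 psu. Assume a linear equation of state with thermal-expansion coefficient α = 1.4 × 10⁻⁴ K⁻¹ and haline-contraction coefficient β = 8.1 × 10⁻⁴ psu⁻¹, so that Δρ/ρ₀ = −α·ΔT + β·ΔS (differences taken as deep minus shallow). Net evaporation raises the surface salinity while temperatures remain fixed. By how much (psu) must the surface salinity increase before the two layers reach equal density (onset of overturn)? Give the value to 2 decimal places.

0.28 psu

Neutral buoyancy requires −α(T_deep − T_surf) + β(S_deep − S_surf′) = 0.
S_surf′ = S_deep − (α/β)·ΔT = 35.11 − (1.4 × 10⁻⁴/8.1 × 10⁻⁴)·(+0.3) = 35.0581 psu.
Increase required: 35.0581 − 34.78 = 0.2781 psu.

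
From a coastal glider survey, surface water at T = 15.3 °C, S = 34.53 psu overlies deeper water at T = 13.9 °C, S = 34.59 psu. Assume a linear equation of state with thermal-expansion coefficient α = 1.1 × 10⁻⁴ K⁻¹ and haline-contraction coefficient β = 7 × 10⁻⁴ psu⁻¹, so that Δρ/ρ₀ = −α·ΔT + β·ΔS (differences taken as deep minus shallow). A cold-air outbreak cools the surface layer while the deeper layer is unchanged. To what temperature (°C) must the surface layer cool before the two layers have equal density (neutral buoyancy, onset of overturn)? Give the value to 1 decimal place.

Neutral buoyancy requires Δρ = 0, i.e. −α(T_deep − T_surf′) + β(S_deep − S_surf) = 0.
T_surf′ = T_deep − (β/α)·ΔS = 13.9 − (7 × 10⁻⁴/1.1 × 10⁻⁴)·(+0.06) = 13.518 °C.
Cooling required: 15.3 − (13.518) = 1.782 °C.

13.5 °C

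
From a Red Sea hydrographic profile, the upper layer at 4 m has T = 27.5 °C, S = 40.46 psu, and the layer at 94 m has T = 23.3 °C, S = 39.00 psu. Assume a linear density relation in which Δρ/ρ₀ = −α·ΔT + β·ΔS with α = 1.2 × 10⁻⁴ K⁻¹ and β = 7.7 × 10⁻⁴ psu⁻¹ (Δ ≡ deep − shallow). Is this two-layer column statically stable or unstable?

ΔT = 23.3 − 27.5 = -4.2 K and ΔS = 39.00 − 40.46 = -1.46 psu (deep − shallow).
−αΔT = 5.04 × 10⁻⁴; βΔS = -1.1242 × 10⁻³; sum Δρ/ρ₀ = -6.202 × 10⁻⁴.
Δρ/ρ₀ < 0, so Δρ < 0: deeper water is lighter → statically unstable; the column would overturn.

unstable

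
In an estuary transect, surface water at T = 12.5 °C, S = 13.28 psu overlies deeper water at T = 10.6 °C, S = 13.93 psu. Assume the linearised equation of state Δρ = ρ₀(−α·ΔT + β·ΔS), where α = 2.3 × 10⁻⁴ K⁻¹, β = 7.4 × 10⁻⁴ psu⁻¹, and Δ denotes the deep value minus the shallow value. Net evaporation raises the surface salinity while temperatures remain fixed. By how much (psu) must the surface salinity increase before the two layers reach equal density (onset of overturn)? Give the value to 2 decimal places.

1.24 psu

Neutral buoyancy requires −α(T_deep − T_surf) + β(S_deep − S_surf′) = 0.
S_surf′ = S_deep − (α/β)·ΔT = 13.93 − (2.3 × 10⁻⁴/7.4 × 10⁻⁴)·(-1.9) = 14.5205 psu.
Increase required: 14.5205 − 13.28 = 1.2405 psu.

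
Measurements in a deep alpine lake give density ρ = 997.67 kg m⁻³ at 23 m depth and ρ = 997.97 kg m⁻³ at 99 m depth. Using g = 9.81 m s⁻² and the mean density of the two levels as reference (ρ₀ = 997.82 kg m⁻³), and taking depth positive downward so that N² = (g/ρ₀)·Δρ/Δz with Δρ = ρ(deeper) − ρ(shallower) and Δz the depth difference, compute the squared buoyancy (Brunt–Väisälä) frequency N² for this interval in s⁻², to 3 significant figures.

Δρ = 997.97 − 997.67 = 0.30 kg m⁻³ over Δz = 99 − 23 = 76 m.
N² = (9.81/997.82) × (0.30/76) = 3.8808 × 10⁻⁵ s⁻² ≈ 3.88 × 10⁻⁵ s⁻².

3.88 × 10⁻⁵ s⁻²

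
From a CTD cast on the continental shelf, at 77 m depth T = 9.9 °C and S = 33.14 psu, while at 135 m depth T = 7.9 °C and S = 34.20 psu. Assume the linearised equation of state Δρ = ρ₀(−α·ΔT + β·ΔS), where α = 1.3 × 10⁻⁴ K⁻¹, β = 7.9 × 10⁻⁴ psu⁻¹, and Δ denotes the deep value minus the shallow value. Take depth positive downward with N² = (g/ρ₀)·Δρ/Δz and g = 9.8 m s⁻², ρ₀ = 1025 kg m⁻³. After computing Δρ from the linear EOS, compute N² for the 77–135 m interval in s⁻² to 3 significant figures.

1.85 × 10⁻⁴ s⁻²

ΔT = -2.0 K, ΔS = +1.06 psu (deep − shallow).
Δρ/ρ₀ = −αΔT + βΔS = 2.60 × 10⁻⁴ + 8.374 × 10⁻⁴ = 1.0974 × 10⁻³, so Δρ ≈ 1.125 kg m⁻³.
N² = (g/ρ₀)·Δρ/Δz = g·(Δρ/ρ₀)/Δz = 9.8 × 1.0974 × 10⁻³ / 58 = 1.8542 × 10⁻⁴ s⁻² ≈ 1.85 × 10⁻⁴ s⁻².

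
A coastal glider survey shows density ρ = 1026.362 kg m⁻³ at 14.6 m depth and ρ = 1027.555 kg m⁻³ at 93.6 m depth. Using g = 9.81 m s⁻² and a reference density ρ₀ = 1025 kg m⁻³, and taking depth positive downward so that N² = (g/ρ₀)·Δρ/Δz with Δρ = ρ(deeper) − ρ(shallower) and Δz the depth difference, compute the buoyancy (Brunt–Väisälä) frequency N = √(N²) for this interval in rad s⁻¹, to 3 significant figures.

0.0120 rad s⁻¹

Δρ = 1027.555 − 1026.362 = 1.193 kg m⁻³ over Δz = 93.6 − 14.6 = 79 m.
N² = (9.81/1025) × (1.193/79) = 1.4453 × 10⁻⁴ s⁻².
N = √(1.4453 × 10⁻⁴) = 0.012022 rad s⁻¹ ≈ 0.0120 rad s⁻¹.
N² > 0, so the interval is statically stable.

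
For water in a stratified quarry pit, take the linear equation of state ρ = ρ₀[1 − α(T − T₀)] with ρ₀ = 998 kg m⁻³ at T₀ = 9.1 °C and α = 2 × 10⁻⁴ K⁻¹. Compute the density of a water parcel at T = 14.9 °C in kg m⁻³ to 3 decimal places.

996.842 kg m⁻³

T − T₀ = +5.8 K.
Bracket = 1 − α·(+5.8) = 1 + (-1.16 × 10⁻³) = 0.9988400.
ρ = 998 × 0.9988400 = 996.842 kg m⁻³.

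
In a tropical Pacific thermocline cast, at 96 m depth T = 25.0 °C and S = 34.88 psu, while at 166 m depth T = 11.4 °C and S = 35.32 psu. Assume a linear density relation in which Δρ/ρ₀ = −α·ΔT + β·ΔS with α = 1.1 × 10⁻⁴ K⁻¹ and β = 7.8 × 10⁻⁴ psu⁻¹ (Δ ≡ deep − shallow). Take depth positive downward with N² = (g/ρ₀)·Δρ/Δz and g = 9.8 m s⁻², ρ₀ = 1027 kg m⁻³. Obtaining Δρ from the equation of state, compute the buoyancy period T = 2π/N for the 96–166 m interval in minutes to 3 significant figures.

6.53 min

ΔT = -13.6 K, ΔS = +0.44 psu (deep − shallow).
Δρ/ρ₀ = −αΔT + βΔS = 1.496 × 10⁻³ + 3.432 × 10⁻⁴ = 1.8392 × 10⁻³, so Δρ ≈ 1.889 kg m⁻³.
N² = (g/ρ₀)·Δρ/Δz = g·(Δρ/ρ₀)/Δz = 9.8 × 1.8392 × 10⁻³ / 70 = 2.5749 × 10⁻⁴ s⁻².
N = √(2.5749 × 10⁻⁴) = 0.016046 rad s⁻¹ → T = 2π/N = 391.57 s = 6.5262 min ≈ 6.53 min.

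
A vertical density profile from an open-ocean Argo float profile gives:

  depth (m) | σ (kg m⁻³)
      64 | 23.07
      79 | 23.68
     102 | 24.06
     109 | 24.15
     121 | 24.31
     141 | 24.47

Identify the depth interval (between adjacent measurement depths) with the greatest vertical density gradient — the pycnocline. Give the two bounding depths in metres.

64–79 m

Compute the density gradient over each adjacent pair:
  64–79 m: Δρ/Δz = 0.61/15 = 0.041 kg m⁻⁴
  79–102 m: Δρ/Δz = 0.38/23 = 0.017 kg m⁻⁴
  102–109 m: Δρ/Δz = 0.09/7 = 0.013 kg m⁻⁴
  109–121 m: Δρ/Δz = 0.16/12 = 0.013 kg m⁻⁴
  121–141 m: Δρ/Δz = 0.16/20 = 8.0 × 10⁻³ kg m⁻⁴
The largest gradient is in the 64–79 m interval — the pycnocline.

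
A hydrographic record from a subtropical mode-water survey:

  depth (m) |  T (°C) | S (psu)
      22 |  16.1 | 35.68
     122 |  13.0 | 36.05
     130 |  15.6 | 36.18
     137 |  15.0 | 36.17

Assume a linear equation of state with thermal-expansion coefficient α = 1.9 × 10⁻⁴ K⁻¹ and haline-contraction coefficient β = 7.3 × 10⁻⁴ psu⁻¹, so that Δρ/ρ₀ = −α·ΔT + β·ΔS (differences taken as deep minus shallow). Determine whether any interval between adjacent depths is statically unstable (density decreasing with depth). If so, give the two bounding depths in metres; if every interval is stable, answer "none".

Evaluate Δρ/ρ₀ = −αΔT + βΔS across each adjacent pair:
  22–122 m: −αΔT+βΔS = −(1.9 × 10⁻⁴)(-3.1)+(7.3 × 10⁻⁴)(+0.37) = 8.6 × 10⁻⁴ → stable
  122–130 m: −αΔT+βΔS = −(1.9 × 10⁻⁴)(+2.6)+(7.3 × 10⁻⁴)(+0.13) = -4.0 × 10⁻⁴ → UNSTABLE
  130–137 m: −αΔT+βΔS = −(1.9 × 10⁻⁴)(-0.6)+(7.3 × 10⁻⁴)(-0.01) = 1.1 × 10⁻⁴ → stable
The 122–130 m interval has Δρ < 0: lighter water underlies denser water.

122–130 m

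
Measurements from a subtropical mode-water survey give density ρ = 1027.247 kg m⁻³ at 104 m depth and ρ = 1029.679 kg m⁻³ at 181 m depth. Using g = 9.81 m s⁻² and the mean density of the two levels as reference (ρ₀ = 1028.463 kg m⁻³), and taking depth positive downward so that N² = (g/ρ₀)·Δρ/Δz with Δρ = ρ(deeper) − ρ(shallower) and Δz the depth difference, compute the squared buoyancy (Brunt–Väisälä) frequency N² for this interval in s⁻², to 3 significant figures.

3.01 × 10⁻⁴ s⁻²

Δρ = 1029.679 − 1027.247 = 2.432 kg m⁻³ over Δz = 181 − 104 = 77 m.
N² = (9.81/1028.463) × (2.432/77) = 3.0127 × 10⁻⁴ s⁻² ≈ 3.01 × 10⁻⁴ s⁻².
Since Δρ > 0 the layer is stably stratified.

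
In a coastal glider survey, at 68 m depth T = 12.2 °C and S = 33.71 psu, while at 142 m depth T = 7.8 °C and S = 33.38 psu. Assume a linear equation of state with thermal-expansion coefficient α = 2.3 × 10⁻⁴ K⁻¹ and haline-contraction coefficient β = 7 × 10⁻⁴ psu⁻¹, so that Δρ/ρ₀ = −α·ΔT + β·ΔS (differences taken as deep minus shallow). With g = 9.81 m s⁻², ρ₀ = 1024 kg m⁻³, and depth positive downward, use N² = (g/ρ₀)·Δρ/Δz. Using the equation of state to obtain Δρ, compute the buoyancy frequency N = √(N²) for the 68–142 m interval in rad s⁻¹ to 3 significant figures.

0.0102 rad s⁻¹

ΔT = -4.4 K, ΔS = -0.33 psu (deep − shallow).
Δρ/ρ₀ = −αΔT + βΔS = 1.012 × 10⁻³ − 2.31 × 10⁻⁴ = 7.81 × 10⁻⁴, so Δρ ≈ 0.7997 kg m⁻³.
N² = (g/ρ₀)·Δρ/Δz = g·(Δρ/ρ₀)/Δz = 9.81 × 7.81 × 10⁻⁴ / 74 = 1.0354 × 10⁻⁴ s⁻².
N = √(1.0354 × 10⁻⁴) = 0.010175 rad s⁻¹ ≈ 0.0102 rad s⁻¹.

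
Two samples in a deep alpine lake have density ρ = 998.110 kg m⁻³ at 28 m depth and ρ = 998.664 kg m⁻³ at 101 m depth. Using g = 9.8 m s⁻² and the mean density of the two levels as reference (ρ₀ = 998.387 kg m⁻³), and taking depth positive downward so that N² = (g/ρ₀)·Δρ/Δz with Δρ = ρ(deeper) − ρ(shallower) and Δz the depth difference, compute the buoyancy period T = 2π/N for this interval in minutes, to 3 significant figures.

12.1 min

Δρ = 998.664 − 998.110 = 0.554 kg m⁻³ over Δz = 101 − 28 = 73 m.
N² = (9.8/998.387) × (0.554/73) = 7.4493 × 10⁻⁵ s⁻².
N = √(7.4493 × 10⁻⁵) = 8.6309 × 10⁻³ rad s⁻¹, so T = 2π/N = 727.99 s = 12.133 min ≈ 12.1 min.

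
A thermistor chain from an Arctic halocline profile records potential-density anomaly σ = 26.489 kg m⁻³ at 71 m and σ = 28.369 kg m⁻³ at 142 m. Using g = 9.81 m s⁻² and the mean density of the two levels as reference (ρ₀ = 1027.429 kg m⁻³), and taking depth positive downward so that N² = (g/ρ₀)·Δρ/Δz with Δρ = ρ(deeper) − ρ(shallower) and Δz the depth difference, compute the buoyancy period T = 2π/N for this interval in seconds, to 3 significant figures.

395 s

Δρ = 1028.369 − 1026.489 = 1.880 kg m⁻³ over Δz = 142 − 71 = 71 m.
N² = (9.81/1027.429) × (1.880/71) = 2.5282 × 10⁻⁴ s⁻².
N = √(2.5282 × 10⁻⁴) = 0.015900 rad s⁻¹, so T = 2π/N = 395.17 s ≈ 395 s.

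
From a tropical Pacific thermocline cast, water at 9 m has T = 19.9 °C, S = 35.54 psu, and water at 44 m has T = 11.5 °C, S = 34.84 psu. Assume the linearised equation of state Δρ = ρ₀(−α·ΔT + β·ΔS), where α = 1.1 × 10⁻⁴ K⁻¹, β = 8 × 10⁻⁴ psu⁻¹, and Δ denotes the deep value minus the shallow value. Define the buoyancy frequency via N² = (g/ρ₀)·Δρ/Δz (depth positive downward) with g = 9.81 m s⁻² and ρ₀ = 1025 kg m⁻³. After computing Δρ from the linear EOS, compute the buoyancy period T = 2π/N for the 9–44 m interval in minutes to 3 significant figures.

ΔT = -8.4 K, ΔS = -0.70 psu (deep − shallow).
Δρ/ρ₀ = −αΔT + βΔS = 9.24 × 10⁻⁴ − 5.60 × 10⁻⁴ = 3.64 × 10⁻⁴, so Δρ ≈ 0.3731 kg m⁻³.
N² = (g/ρ₀)·Δρ/Δz = g·(Δρ/ρ₀)/Δz = 9.81 × 3.64 × 10⁻⁴ / 35 = 1.0202 × 10⁻⁴ s⁻².
N = √(1.0202 × 10⁻⁴) = 0.010100 rad s⁻¹ → T = 2π/N = 622.10 s = 10.368 min ≈ 10.4 min.

10.4 min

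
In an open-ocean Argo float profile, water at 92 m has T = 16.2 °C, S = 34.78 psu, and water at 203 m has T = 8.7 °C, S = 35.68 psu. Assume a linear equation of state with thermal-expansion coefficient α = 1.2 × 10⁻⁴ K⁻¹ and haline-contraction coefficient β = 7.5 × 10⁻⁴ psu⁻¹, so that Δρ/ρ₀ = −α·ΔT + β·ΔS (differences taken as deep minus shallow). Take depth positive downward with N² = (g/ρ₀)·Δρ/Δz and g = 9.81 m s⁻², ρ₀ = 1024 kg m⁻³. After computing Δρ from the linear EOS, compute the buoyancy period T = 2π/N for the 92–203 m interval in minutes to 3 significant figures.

ΔT = -7.5 K, ΔS = +0.90 psu (deep − shallow).
Δρ/ρ₀ = −αΔT + βΔS = 9.00 × 10⁻⁴ + 6.75 × 10⁻⁴ = 1.575 × 10⁻³, so Δρ ≈ 1.613 kg m⁻³.
N² = (g/ρ₀)·Δρ/Δz = g·(Δρ/ρ₀)/Δz = 9.81 × 1.575 × 10⁻³ / 111 = 1.3920 × 10⁻⁴ s⁻².
N = √(1.3920 × 10⁻⁴) = 0.011798 rad s⁻¹ → T = 2π/N = 532.56 s = 8.8760 min ≈ 8.88 min.

8.88 min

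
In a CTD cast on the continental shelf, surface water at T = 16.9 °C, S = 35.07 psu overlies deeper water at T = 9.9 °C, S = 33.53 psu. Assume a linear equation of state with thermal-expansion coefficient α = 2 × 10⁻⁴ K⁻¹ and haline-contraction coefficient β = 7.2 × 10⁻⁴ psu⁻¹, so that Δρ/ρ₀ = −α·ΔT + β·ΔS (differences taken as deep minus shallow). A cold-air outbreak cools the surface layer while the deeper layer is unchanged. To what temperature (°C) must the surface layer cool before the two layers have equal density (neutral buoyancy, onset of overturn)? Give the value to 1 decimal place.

Neutral buoyancy requires Δρ = 0, i.e. −α(T_deep − T_surf′) + β(S_deep − S_surf) = 0.
T_surf′ = T_deep − (β/α)·ΔS = 9.9 − (7.2 × 10⁻⁴/2 × 10⁻⁴)·(-1.54) = 15.444 °C.
Cooling required: 16.9 − (15.444) = 1.456 °C.

15.4 °C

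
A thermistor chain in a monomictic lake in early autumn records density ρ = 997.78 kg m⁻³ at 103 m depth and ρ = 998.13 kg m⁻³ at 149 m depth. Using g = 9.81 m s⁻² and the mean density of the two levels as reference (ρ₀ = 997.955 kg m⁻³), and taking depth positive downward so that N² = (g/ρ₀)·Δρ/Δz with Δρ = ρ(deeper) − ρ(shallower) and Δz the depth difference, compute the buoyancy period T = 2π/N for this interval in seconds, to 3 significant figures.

727 s

Δρ = 998.13 − 997.78 = 0.35 kg m⁻³ over Δz = 149 − 103 = 46 m.
N² = (9.81/997.955) × (0.35/46) = 7.4794 × 10⁻⁵ s⁻².
N = √(7.4794 × 10⁻⁵) = 8.6484 × 10⁻³ rad s⁻¹, so T = 2π/N = 726.51 s ≈ 727 s.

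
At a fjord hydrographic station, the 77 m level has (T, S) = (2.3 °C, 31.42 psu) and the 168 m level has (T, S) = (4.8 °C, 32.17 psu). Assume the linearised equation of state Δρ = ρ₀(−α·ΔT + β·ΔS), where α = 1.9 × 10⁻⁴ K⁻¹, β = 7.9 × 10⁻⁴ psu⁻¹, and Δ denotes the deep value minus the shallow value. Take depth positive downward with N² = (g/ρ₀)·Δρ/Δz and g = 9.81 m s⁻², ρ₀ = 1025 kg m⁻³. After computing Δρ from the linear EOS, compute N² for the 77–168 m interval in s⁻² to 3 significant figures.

1.27 × 10⁻⁵ s⁻²

ΔT = +2.5 K, ΔS = +0.75 psu (deep − shallow).
Δρ/ρ₀ = −αΔT + βΔS = -4.75 × 10⁻⁴ + 5.925 × 10⁻⁴ = 1.175 × 10⁻⁴, so Δρ ≈ 0.1204 kg m⁻³.
N² = (g/ρ₀)·Δρ/Δz = g·(Δρ/ρ₀)/Δz = 9.81 × 1.175 × 10⁻⁴ / 91 = 1.2667 × 10⁻⁵ s⁻² ≈ 1.27 × 10⁻⁵ s⁻².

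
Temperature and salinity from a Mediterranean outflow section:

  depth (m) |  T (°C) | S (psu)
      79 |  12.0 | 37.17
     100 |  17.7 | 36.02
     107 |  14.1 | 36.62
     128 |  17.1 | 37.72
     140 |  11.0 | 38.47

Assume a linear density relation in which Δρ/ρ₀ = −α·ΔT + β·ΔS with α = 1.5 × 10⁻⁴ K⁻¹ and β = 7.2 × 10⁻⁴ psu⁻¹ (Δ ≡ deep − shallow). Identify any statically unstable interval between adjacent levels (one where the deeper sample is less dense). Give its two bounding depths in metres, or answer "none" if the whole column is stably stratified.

Evaluate Δρ/ρ₀ = −αΔT + βΔS across each adjacent pair:
  79–100 m: −αΔT+βΔS = −(1.5 × 10⁻⁴)(+5.7)+(7.2 × 10⁻⁴)(-1.15) = -1.7 × 10⁻³ → UNSTABLE
  100–107 m: −αΔT+βΔS = −(1.5 × 10⁻⁴)(-3.6)+(7.2 × 10⁻⁴)(+0.60) = 9.7 × 10⁻⁴ → stable
  107–128 m: −αΔT+βΔS = −(1.5 × 10⁻⁴)(+3.0)+(7.2 × 10⁻⁴)(+1.10) = 3.4 × 10⁻⁴ → stable
  128–140 m: −αΔT+βΔS = −(1.5 × 10⁻⁴)(-6.1)+(7.2 × 10⁻⁴)(+0.75) = 1.5 × 10⁻³ → stable
The 79–100 m interval has Δρ < 0: lighter water underlies denser water.

79–100 m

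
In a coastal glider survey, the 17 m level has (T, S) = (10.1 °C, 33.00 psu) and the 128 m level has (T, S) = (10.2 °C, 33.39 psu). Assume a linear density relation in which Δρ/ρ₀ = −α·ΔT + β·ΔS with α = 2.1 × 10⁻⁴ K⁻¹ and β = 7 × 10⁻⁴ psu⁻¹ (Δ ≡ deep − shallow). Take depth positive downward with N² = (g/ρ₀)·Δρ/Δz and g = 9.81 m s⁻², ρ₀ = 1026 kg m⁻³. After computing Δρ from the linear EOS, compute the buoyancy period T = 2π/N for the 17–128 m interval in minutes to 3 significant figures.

22.2 min

ΔT = +0.1 K, ΔS = +0.39 psu (deep − shallow).
Δρ/ρ₀ = −αΔT + βΔS = -2.10 × 10⁻⁵ + 2.73 × 10⁻⁴ = 2.52 × 10⁻⁴, so Δρ ≈ 0.2586 kg m⁻³.
N² = (g/ρ₀)·Δρ/Δz = g·(Δρ/ρ₀)/Δz = 9.81 × 2.52 × 10⁻⁴ / 111 = 2.2271 × 10⁻⁵ s⁻².
N = √(2.2271 × 10⁻⁵) = 4.7192 × 10⁻³ rad s⁻¹ → T = 2π/N = 1.3314 × 10³ s = 22.190 min ≈ 22.2 min.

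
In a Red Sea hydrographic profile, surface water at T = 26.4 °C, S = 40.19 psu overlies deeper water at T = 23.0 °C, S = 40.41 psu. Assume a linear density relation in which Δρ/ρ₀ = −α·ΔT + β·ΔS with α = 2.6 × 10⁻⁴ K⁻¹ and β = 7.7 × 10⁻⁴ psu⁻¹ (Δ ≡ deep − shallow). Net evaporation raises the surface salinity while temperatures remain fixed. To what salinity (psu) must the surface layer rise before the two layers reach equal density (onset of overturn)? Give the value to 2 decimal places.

41.56 psu

Neutral buoyancy requires −α(T_deep − T_surf) + β(S_deep − S_surf′) = 0.
S_surf′ = S_deep − (α/β)·ΔT = 40.41 − (2.6 × 10⁻⁴/7.7 × 10⁻⁴)·(-3.4) = 41.5581 psu.
Increase required: 41.5581 − 40.19 = 1.3681 psu.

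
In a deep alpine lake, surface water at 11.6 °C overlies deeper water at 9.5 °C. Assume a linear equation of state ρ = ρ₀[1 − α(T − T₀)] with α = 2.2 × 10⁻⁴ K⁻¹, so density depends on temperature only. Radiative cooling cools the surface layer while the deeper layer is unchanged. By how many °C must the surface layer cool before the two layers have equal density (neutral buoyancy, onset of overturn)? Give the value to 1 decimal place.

2.1 °C

With temperature the only control, equal density requires T_surf′ = T_deep.
T_surf′ = 9.5 °C.
Cooling required: 11.6 − 9.5 = 2.1 °C.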